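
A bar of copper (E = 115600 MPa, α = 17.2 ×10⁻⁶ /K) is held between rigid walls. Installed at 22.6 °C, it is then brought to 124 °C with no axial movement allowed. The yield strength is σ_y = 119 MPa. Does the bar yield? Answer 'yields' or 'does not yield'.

yields

E = 115600 MPa = 115.6 GPa.
ΔT = 101.4 K. Constrained thermal stress σ = E·α·ΔT = 115.6×10³ MPa × 17.2×10⁻⁶ × 101.4 = 202 MPa (compressive).
Compare to σ_y = 119 MPa: σ ≥ σ_y, so it yields.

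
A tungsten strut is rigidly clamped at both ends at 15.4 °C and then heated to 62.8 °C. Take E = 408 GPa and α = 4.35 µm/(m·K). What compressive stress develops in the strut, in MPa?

84.1 MPa

ΔT = 47.40 K. Constrained thermal stress σ = E·α·ΔT = 408.0×10³ MPa × 4.35×10⁻⁶ × 47.40 = 84.1 MPa (compressive).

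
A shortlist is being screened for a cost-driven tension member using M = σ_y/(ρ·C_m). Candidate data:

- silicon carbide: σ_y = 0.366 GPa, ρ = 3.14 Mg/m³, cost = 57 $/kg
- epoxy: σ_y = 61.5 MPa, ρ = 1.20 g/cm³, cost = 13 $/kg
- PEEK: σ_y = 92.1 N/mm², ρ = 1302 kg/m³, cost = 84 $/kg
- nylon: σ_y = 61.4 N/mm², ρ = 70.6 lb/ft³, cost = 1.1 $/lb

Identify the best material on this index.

In SI units:
  silicon carbide: σ_y = 366.0 MPa, ρ = 3140 kg/m³, cost = 57.00 $/kg
  epoxy: σ_y = 61.50 MPa, ρ = 1200 kg/m³, cost = 13.00 $/kg
  PEEK: σ_y = 92.10 MPa, ρ = 1302 kg/m³, cost = 84.00 $/kg
  nylon: σ_y = 61.40 MPa, ρ = 1131 kg/m³, cost = 2.425 $/kg
  nylon: M = 22.4 kN·m per $
  epoxy: M = 3.94 kN·m per $
  silicon carbide: M = 2.04 kN·m per $
  PEEK: M = 0.842 kN·m per $
Nylon has the largest M.

nylon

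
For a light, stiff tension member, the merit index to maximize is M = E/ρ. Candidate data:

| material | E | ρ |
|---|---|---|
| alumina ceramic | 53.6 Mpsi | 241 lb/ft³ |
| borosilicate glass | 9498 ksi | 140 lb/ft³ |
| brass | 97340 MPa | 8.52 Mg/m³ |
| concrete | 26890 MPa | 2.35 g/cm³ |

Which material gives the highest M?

Putting every candidate on a common basis:
  alumina ceramic: E = 369.6 GPa, ρ = 3860 kg/m³
  borosilicate glass: E = 65.49 GPa, ρ = 2243 kg/m³
  brass: E = 97.34 GPa, ρ = 8520 kg/m³
  concrete: E = 26.89 GPa, ρ = 2350 kg/m³
  alumina ceramic: M = 95.7 MN·m/kg
  borosilicate glass: M = 29.2 MN·m/kg
  concrete: M = 11.4 MN·m/kg
  brass: M = 11.4 MN·m/kg
Alumina ceramic ranks first.

alumina ceramic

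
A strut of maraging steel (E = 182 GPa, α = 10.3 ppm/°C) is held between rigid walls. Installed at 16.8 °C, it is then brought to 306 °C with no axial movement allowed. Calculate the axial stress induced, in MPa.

ΔT = 289.2 K. Constrained thermal stress σ = E·α·ΔT = 182.0×10³ MPa × 10.3×10⁻⁶ × 289.2 = 542 MPa (compressive).

542 MPa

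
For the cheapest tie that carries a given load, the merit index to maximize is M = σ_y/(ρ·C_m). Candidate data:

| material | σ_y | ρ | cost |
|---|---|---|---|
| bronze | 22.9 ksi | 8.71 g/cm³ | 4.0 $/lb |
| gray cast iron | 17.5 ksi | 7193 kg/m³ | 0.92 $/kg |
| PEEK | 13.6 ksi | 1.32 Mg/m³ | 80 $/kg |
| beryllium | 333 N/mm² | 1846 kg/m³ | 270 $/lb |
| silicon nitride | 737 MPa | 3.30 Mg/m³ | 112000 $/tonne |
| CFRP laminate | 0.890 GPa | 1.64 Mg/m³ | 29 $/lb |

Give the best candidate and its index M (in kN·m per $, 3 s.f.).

gray cast iron, M = 18.2 kN·m per $

Normalizing units and computing the index:
  bronze: σ_y = 157.9 MPa, ρ = 8710 kg/m³, cost = 8.818 $/kg
  gray cast iron: σ_y = 120.7 MPa, ρ = 7193 kg/m³, cost = 0.9200 $/kg
  PEEK: σ_y = 93.77 MPa, ρ = 1320 kg/m³, cost = 80.00 $/kg
  beryllium: σ_y = 333.0 MPa, ρ = 1846 kg/m³, cost = 595.2 $/kg
  silicon nitride: σ_y = 737.0 MPa, ρ = 3300 kg/m³, cost = 112.0 $/kg
  CFRP laminate: σ_y = 890.0 MPa, ρ = 1640 kg/m³, cost = 63.93 $/kg
  gray cast iron: M = 18.2 kN·m per $
  CFRP laminate: M = 8.49 kN·m per $
  bronze: M = 2.06 kN·m per $
  silicon nitride: M = 1.99 kN·m per $
  PEEK: M = 0.888 kN·m per $
  beryllium: M = 0.303 kN·m per $
Gray cast iron ranks first.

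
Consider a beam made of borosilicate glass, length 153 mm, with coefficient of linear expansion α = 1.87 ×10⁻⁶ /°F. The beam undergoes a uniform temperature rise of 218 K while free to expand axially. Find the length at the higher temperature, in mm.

Convert α: 1.87×10⁻⁶/°F × (9/5) = 3.37×10⁻⁶/K.
ΔL = α·L₀·ΔT = 3.37×10⁻⁶ × 153 mm × 218.0 K = 0.112 mm.
L = L₀ + ΔL = 153 + 0.112 = 153.11 mm.

153.11 mm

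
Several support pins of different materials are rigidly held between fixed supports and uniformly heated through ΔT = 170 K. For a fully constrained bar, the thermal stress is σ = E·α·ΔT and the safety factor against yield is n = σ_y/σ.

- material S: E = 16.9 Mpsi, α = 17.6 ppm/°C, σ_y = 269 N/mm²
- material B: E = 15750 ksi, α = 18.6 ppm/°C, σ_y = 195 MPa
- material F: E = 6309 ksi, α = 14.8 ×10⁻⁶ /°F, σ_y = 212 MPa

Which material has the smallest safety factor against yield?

material B

With everything in SI (GPa, ×10⁻⁶/K, MPa):
  material S: E = 116.5, α = 17.6, σ_y = 269.0 → σ = 349 MPa, n = 0.772
  material B: E = 108.6, α = 18.6, σ_y = 195.0 → σ = 343 MPa, n = 0.568
  material F: E = 43.50, α = 26.6, σ_y = 212.0 → σ = 197 MPa, n = 1.08
Material B has the lowest safety factor, n = 0.568.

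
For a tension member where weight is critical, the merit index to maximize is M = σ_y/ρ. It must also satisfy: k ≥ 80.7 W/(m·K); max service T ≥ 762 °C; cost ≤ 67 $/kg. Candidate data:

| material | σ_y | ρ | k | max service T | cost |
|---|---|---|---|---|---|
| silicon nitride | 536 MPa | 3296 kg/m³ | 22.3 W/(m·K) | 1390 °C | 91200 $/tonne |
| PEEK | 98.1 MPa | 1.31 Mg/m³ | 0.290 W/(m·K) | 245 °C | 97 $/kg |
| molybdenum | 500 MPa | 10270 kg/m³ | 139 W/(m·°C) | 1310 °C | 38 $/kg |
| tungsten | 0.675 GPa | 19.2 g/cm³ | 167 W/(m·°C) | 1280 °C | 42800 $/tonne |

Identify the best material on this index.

Screen on constraints: k ≥ 80.7 W/(m·K); max service T ≥ 762 °C; cost ≤ 67 $/kg. Survivors: molybdenum, tungsten.
In SI units:
  molybdenum: σ_y = 500.0 MPa, ρ = 10270 kg/m³
  tungsten: σ_y = 675.0 MPa, ρ = 19200 kg/m³
  molybdenum: M = 48.7 kN·m/kg
  tungsten: M = 35.2 kN·m/kg
Molybdenum ranks first.

molybdenum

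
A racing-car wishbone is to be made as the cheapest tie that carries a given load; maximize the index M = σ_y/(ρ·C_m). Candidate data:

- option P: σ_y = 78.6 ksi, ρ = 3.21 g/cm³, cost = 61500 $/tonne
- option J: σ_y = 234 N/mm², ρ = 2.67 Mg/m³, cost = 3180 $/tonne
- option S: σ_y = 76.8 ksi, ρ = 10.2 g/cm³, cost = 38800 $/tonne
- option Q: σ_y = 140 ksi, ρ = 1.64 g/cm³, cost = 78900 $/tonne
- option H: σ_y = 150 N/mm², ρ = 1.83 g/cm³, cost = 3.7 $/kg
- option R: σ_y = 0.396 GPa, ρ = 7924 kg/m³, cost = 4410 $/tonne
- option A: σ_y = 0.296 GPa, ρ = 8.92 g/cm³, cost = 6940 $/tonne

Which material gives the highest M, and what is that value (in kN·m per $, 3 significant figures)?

Convert each candidate to consistent units, then evaluate M:
  option P: σ_y = 541.9 MPa, ρ = 3210 kg/m³, cost = 61.50 $/kg
  option J: σ_y = 234.0 MPa, ρ = 2670 kg/m³, cost = 3.180 $/kg
  option S: σ_y = 529.5 MPa, ρ = 10200 kg/m³, cost = 38.80 $/kg
  option Q: σ_y = 965.3 MPa, ρ = 1640 kg/m³, cost = 78.90 $/kg
  option H: σ_y = 150.0 MPa, ρ = 1830 kg/m³, cost = 3.700 $/kg
  option R: σ_y = 396.0 MPa, ρ = 7924 kg/m³, cost = 4.410 $/kg
  option A: σ_y = 296.0 MPa, ρ = 8920 kg/m³, cost = 6.940 $/kg
  option J: M = 27.6 kN·m per $
  option H: M = 22.2 kN·m per $
  option R: M = 11.3 kN·m per $
  option Q: M = 7.46 kN·m per $
  option A: M = 4.78 kN·m per $
  option P: M = 2.75 kN·m per $
  option S: M = 1.34 kN·m per $
Highest index: option J.

option J, M = 27.6 kN·m per $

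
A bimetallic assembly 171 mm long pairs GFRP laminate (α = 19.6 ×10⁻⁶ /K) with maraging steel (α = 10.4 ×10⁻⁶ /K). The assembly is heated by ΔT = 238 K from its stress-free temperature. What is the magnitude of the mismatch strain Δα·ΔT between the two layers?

2.19×10⁻³

Δα = |19.6 − 10.4|×10⁻⁶/K = 9.20×10⁻⁶/K.
Mismatch strain = Δα·ΔT = 9.20×10⁻⁶ × 238.0 = 2.19×10⁻³.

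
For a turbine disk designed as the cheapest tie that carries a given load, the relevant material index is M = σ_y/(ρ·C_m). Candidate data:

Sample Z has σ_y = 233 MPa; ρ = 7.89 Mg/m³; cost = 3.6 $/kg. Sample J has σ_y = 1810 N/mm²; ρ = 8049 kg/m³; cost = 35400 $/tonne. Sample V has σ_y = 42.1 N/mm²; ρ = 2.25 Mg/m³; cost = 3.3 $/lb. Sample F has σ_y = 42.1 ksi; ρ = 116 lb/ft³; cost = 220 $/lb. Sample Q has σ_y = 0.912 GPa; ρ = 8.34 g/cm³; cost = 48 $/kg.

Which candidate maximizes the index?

Convert each candidate to consistent units, then evaluate M:
  sample Z: σ_y = 233.0 MPa, ρ = 7890 kg/m³, cost = 3.600 $/kg
  sample J: σ_y = 1810 MPa, ρ = 8049 kg/m³, cost = 35.40 $/kg
  sample V: σ_y = 42.10 MPa, ρ = 2250 kg/m³, cost = 7.275 $/kg
  sample F: σ_y = 290.3 MPa, ρ = 1858 kg/m³, cost = 485.0 $/kg
  sample Q: σ_y = 912.0 MPa, ρ = 8340 kg/m³, cost = 48.00 $/kg
  sample Z: M = 8.20 kN·m per $
  sample J: M = 6.35 kN·m per $
  sample V: M = 2.57 kN·m per $
  sample Q: M = 2.28 kN·m per $
  sample F: M = 0.322 kN·m per $
Highest index: sample Z.

sample Z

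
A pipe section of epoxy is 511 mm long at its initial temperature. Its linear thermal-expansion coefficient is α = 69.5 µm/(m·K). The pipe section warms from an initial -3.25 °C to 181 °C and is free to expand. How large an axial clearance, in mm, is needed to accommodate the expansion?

ΔT = 181 − (-3.25) = 184.2 K.
ΔL = α·L₀·ΔT = 69.5×10⁻⁶ × 511 mm × 184.2 K = 6.54 mm.

6.54 mm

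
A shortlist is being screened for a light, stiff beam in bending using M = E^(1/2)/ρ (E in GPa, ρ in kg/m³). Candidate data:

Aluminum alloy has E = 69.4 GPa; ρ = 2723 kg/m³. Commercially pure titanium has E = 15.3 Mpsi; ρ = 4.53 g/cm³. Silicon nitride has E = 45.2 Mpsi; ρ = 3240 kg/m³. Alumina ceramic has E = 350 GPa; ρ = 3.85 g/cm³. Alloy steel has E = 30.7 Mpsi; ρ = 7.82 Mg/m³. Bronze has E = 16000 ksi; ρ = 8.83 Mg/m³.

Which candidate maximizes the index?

silicon nitride

Convert each candidate to consistent units, then evaluate M:
  aluminum alloy: E = 69.40 GPa, ρ = 2723 kg/m³
  commercially pure titanium: E = 105.5 GPa, ρ = 4530 kg/m³
  silicon nitride: E = 311.6 GPa, ρ = 3240 kg/m³
  alumina ceramic: E = 350.0 GPa, ρ = 3850 kg/m³
  alloy steel: E = 211.7 GPa, ρ = 7820 kg/m³
  bronze: E = 110.3 GPa, ρ = 8830 kg/m³
  silicon nitride: M = 5.45×10⁻³
  alumina ceramic: M = 4.86×10⁻³
  aluminum alloy: M = 3.06×10⁻³
  commercially pure titanium: M = 2.27×10⁻³
  alloy steel: M = 1.86×10⁻³
  bronze: M = 1.19×10⁻³
Silicon nitride ranks first.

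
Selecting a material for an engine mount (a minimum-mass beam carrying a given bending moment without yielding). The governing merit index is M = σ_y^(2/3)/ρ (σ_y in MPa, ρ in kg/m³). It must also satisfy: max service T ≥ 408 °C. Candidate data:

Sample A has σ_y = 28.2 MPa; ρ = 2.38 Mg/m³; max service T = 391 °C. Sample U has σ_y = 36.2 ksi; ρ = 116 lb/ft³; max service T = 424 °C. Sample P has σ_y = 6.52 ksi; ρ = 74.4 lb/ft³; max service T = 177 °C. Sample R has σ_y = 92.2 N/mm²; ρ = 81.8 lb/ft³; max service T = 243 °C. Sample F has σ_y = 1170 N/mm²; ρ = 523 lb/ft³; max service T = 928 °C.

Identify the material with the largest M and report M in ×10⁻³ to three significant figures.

Screen on constraints: max service T ≥ 408 °C. Survivors: sample U, sample F.
After converting to SI:
  sample U: σ_y = 249.6 MPa, ρ = 1858 kg/m³
  sample F: σ_y = 1170 MPa, ρ = 8378 kg/m³
  sample U: M = 21.3×10⁻³
  sample F: M = 13.3×10⁻³
Sample U has the largest M.

sample U, M = 21.3×10⁻³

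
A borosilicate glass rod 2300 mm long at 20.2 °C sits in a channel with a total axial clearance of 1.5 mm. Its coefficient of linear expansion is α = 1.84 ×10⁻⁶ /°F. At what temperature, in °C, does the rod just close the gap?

217 °C

α = 1.84×10⁻⁶/°F × 9/5 = 3.31×10⁻⁶/K.
α·L₀·ΔT = 1.5 mm ⇒ ΔT = 1.5 / (3.31×10⁻⁶ × 2300.0) = 196.9 K.
T = 20.2 + 196.9 = 217.1 °C.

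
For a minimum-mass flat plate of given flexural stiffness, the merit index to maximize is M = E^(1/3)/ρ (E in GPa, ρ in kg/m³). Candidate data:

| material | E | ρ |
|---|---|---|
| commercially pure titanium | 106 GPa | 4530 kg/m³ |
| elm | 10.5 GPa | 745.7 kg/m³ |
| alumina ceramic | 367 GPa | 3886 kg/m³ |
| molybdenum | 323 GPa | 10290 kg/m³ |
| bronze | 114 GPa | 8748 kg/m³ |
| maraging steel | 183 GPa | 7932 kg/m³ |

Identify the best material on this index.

Evaluate M for each candidate:
  elm: M = 2.94×10⁻³
  alumina ceramic: M = 1.84×10⁻³
  commercially pure titanium: M = 1.04×10⁻³
  maraging steel: M = 0.716×10⁻³
  molybdenum: M = 0.667×10⁻³
  bronze: M = 0.554×10⁻³
Elm has the largest M.

elm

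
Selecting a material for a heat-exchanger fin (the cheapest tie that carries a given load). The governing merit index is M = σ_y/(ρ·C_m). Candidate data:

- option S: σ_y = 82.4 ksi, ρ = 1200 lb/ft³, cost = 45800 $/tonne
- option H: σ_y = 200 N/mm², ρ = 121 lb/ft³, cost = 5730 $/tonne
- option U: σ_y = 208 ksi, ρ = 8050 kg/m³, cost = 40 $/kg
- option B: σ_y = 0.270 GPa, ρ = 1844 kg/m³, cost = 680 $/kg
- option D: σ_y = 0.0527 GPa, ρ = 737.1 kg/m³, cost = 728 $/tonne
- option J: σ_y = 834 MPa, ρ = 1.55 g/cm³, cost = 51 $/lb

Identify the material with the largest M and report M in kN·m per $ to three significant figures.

After converting to SI:
  option S: σ_y = 568.1 MPa, ρ = 19220 kg/m³, cost = 45.80 $/kg
  option H: σ_y = 200.0 MPa, ρ = 1938 kg/m³, cost = 5.730 $/kg
  option U: σ_y = 1434 MPa, ρ = 8050 kg/m³, cost = 40.00 $/kg
  option B: σ_y = 270.0 MPa, ρ = 1844 kg/m³, cost = 680.0 $/kg
  option D: σ_y = 52.70 MPa, ρ = 737.1 kg/m³, cost = 0.7280 $/kg
  option J: σ_y = 834.0 MPa, ρ = 1550 kg/m³, cost = 112.4 $/kg
  option D: M = 98.2 kN·m per $
  option H: M = 18.0 kN·m per $
  option J: M = 4.79 kN·m per $
  option U: M = 4.45 kN·m per $
  option S: M = 0.645 kN·m per $
  option B: M = 0.215 kN·m per $
Highest index: option D.

option D, M = 98.2 kN·m per $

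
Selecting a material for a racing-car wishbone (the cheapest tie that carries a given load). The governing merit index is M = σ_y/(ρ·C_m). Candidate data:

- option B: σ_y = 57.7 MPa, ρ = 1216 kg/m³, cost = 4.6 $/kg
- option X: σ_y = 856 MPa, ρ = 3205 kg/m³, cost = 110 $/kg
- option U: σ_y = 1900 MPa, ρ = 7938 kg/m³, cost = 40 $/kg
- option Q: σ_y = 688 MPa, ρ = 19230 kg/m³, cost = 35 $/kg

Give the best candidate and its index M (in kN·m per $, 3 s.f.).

Per-candidate index values:
  option B: M = 10.3 kN·m per $
  option U: M = 5.98 kN·m per $
  option X: M = 2.43 kN·m per $
  option Q: M = 1.02 kN·m per $
Option B ranks first.

option B, M = 10.3 kN·m per $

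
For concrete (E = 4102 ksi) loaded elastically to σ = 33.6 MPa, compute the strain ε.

1.19×10⁻³

E = 4102 ksi = 28.28 GPa = 28280 MPa.
ε = σ/E = 33.6 / 28280 = 1.19×10⁻³.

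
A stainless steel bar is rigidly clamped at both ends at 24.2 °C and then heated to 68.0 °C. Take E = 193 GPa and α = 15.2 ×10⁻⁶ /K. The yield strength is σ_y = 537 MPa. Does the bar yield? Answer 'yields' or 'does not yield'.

does not yield

ΔT = 43.80 K. Constrained thermal stress σ = E·α·ΔT = 193.0×10³ MPa × 15.2×10⁻⁶ × 43.80 = 128 MPa (compressive).
Compare to σ_y = 537 MPa: σ < σ_y, so it does not yield.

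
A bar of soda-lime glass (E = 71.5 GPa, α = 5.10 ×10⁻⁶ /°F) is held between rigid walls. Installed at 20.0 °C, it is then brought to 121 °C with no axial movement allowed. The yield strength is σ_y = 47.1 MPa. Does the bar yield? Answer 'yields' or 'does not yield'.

yields

α = 5.10×10⁻⁶/°F × 9/5 = 9.18×10⁻⁶/K.
ΔT = 101.0 K. Constrained thermal stress σ = E·α·ΔT = 71.50×10³ MPa × 9.18×10⁻⁶ × 101.0 = 66.3 MPa (compressive).
Compare to σ_y = 47.1 MPa: σ ≥ σ_y, so it yields.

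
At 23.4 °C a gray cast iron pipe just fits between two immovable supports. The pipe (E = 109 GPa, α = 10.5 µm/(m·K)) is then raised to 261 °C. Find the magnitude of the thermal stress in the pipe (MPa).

ΔT = 237.6 K. Constrained thermal stress σ = E·α·ΔT = 109.0×10³ MPa × 10.5×10⁻⁶ × 237.6 = 272 MPa (compressive).

272 MPa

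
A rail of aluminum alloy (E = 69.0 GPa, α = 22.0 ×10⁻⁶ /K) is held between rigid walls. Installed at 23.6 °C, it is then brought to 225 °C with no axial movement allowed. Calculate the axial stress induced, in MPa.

ΔT = 201.4 K. Constrained thermal stress σ = E·α·ΔT = 69.00×10³ MPa × 22.0×10⁻⁶ × 201.4 = 306 MPa (compressive).

306 MPa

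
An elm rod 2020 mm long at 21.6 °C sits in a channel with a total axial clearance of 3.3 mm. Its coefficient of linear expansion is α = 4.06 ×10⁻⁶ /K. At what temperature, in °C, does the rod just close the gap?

424 °C

α·L₀·ΔT = 3.3 mm ⇒ ΔT = 3.3 / (4.06×10⁻⁶ × 2020.0) = 402.4 K.
T = 21.6 + 402.4 = 424.0 °C.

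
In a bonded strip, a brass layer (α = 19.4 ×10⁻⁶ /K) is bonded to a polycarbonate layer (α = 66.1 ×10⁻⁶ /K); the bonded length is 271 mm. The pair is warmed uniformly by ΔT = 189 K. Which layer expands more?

polycarbonate

α(brass) = 19.4×10⁻⁶/K vs α(polycarbonate) = 66.1×10⁻⁶/K.
Higher α expands more for the same ΔT: polycarbonate.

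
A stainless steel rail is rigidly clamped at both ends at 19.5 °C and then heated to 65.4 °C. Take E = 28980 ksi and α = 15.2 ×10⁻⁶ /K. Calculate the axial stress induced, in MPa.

139 MPa

E = 28980 ksi = 199.8 GPa.
ΔT = 45.90 K. Constrained thermal stress σ = E·α·ΔT = 199.8×10³ MPa × 15.2×10⁻⁶ × 45.90 = 139 MPa (compressive).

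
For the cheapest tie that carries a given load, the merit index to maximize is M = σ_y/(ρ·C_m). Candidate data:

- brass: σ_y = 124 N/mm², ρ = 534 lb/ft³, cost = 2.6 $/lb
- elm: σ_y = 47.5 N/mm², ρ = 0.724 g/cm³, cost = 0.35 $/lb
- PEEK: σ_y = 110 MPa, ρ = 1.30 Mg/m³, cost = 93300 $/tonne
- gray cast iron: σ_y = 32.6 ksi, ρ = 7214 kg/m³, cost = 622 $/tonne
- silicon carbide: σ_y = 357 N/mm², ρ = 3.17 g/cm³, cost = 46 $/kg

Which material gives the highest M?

elm

After converting to SI:
  brass: σ_y = 124.0 MPa, ρ = 8554 kg/m³, cost = 5.732 $/kg
  elm: σ_y = 47.50 MPa, ρ = 724.0 kg/m³, cost = 0.7716 $/kg
  PEEK: σ_y = 110.0 MPa, ρ = 1300 kg/m³, cost = 93.30 $/kg
  gray cast iron: σ_y = 224.8 MPa, ρ = 7214 kg/m³, cost = 0.6220 $/kg
  silicon carbide: σ_y = 357.0 MPa, ρ = 3170 kg/m³, cost = 46.00 $/kg
  elm: M = 85.0 kN·m per $
  gray cast iron: M = 50.1 kN·m per $
  brass: M = 2.53 kN·m per $
  silicon carbide: M = 2.45 kN·m per $
  PEEK: M = 0.907 kN·m per $
Elm has the largest M.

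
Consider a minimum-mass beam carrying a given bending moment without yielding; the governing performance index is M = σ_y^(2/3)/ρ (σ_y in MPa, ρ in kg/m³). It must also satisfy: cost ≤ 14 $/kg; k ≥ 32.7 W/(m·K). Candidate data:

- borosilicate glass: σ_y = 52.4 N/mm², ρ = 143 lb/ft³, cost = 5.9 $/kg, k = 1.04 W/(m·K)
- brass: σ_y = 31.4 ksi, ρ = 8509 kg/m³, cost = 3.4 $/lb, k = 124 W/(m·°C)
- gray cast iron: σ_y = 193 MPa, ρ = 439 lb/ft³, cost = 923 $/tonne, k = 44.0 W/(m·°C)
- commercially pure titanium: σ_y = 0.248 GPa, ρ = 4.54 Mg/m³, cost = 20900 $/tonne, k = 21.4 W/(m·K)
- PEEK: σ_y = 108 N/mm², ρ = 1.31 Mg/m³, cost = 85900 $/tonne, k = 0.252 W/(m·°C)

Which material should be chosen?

gray cast iron

Screen on constraints: cost ≤ 14 $/kg; k ≥ 32.7 W/(m·K). Survivors: brass, gray cast iron.
After converting to SI:
  brass: σ_y = 216.5 MPa, ρ = 8509 kg/m³
  gray cast iron: σ_y = 193.0 MPa, ρ = 7032 kg/m³
  gray cast iron: M = 4.75×10⁻³
  brass: M = 4.24×10⁻³
Gray cast iron has the largest M.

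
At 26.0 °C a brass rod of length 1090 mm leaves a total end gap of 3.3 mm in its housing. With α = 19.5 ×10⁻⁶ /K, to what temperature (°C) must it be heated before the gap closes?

181 °C

α·L₀·ΔT = 3.3 mm ⇒ ΔT = 3.3 / (19.5×10⁻⁶ × 1090.0) = 155.3 K.
T = 26.0 + 155.3 = 181.3 °C.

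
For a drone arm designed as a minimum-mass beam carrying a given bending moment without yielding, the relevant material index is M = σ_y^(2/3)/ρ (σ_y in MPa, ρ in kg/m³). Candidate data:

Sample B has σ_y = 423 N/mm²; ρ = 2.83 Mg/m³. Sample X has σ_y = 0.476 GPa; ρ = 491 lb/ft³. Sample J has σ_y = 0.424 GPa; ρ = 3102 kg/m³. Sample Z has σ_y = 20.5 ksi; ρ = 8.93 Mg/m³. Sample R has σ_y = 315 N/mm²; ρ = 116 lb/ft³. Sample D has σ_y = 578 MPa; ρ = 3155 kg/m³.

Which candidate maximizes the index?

Normalizing units and computing the index:
  sample B: σ_y = 423.0 MPa, ρ = 2830 kg/m³
  sample X: σ_y = 476.0 MPa, ρ = 7865 kg/m³
  sample J: σ_y = 424.0 MPa, ρ = 3102 kg/m³
  sample Z: σ_y = 141.3 MPa, ρ = 8930 kg/m³
  sample R: σ_y = 315.0 MPa, ρ = 1858 kg/m³
  sample D: σ_y = 578.0 MPa, ρ = 3155 kg/m³
  sample R: M = 24.9×10⁻³
  sample D: M = 22.0×10⁻³
  sample B: M = 19.9×10⁻³
  sample J: M = 18.2×10⁻³
  sample X: M = 7.75×10⁻³
  sample Z: M = 3.04×10⁻³
Sample R ranks first.

sample R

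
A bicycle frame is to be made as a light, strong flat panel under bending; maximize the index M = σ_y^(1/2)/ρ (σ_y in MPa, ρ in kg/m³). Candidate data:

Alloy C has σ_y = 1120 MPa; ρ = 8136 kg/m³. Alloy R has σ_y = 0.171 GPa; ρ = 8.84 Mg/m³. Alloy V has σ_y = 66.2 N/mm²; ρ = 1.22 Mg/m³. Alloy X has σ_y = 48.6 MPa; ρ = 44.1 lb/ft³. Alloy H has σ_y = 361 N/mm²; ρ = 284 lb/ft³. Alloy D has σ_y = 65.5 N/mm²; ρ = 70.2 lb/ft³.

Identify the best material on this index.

In SI units:
  alloy C: σ_y = 1120 MPa, ρ = 8136 kg/m³
  alloy R: σ_y = 171.0 MPa, ρ = 8840 kg/m³
  alloy V: σ_y = 66.20 MPa, ρ = 1220 kg/m³
  alloy X: σ_y = 48.60 MPa, ρ = 706.4 kg/m³
  alloy H: σ_y = 361.0 MPa, ρ = 4549 kg/m³
  alloy D: σ_y = 65.50 MPa, ρ = 1124 kg/m³
  alloy X: M = 9.87×10⁻³
  alloy D: M = 7.20×10⁻³
  alloy V: M = 6.67×10⁻³
  alloy H: M = 4.18×10⁻³
  alloy C: M = 4.11×10⁻³
  alloy R: M = 1.48×10⁻³
Alloy X ranks first.

alloy X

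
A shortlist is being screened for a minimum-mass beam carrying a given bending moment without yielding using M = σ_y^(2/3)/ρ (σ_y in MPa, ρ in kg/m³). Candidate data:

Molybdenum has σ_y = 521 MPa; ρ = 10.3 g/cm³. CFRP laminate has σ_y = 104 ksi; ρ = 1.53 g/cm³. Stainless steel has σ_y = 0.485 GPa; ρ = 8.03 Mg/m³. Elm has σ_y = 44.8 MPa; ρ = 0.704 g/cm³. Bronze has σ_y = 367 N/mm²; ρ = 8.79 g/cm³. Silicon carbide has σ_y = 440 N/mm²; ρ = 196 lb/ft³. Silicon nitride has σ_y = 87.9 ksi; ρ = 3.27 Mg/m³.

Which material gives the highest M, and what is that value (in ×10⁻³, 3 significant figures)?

CFRP laminate, M = 52.4×10⁻³

In SI units:
  molybdenum: σ_y = 521.0 MPa, ρ = 10300 kg/m³
  CFRP laminate: σ_y = 717.1 MPa, ρ = 1530 kg/m³
  stainless steel: σ_y = 485.0 MPa, ρ = 8030 kg/m³
  elm: σ_y = 44.80 MPa, ρ = 704.0 kg/m³
  bronze: σ_y = 367.0 MPa, ρ = 8790 kg/m³
  silicon carbide: σ_y = 440.0 MPa, ρ = 3140 kg/m³
  silicon nitride: σ_y = 606.0 MPa, ρ = 3270 kg/m³
  CFRP laminate: M = 52.4×10⁻³
  silicon nitride: M = 21.9×10⁻³
  silicon carbide: M = 18.4×10⁻³
  elm: M = 17.9×10⁻³
  stainless steel: M = 7.69×10⁻³
  molybdenum: M = 6.29×10⁻³
  bronze: M = 5.83×10⁻³
Highest index: CFRP laminate.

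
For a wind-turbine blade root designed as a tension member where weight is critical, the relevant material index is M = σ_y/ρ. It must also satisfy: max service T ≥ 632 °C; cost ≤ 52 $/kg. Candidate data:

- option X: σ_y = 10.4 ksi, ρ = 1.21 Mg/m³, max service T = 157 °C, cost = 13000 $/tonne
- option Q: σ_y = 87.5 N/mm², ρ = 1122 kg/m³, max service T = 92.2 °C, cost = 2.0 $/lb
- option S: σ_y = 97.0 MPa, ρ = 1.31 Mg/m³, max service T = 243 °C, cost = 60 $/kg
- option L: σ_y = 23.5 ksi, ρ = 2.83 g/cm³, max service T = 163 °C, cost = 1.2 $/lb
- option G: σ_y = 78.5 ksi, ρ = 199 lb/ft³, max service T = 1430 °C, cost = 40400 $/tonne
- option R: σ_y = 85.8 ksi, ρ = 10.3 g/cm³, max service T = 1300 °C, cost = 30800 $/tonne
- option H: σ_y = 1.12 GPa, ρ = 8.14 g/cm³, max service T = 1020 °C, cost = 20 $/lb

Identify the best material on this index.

Screen on constraints: max service T ≥ 632 °C; cost ≤ 52 $/kg. Survivors: option G, option R, option H.
Normalizing units and computing the index:
  option G: σ_y = 541.2 MPa, ρ = 3188 kg/m³
  option R: σ_y = 591.6 MPa, ρ = 10300 kg/m³
  option H: σ_y = 1120 MPa, ρ = 8140 kg/m³
  option G: M = 170 kN·m/kg
  option H: M = 138 kN·m/kg
  option R: M = 57.4 kN·m/kg
Highest index: option G.

option G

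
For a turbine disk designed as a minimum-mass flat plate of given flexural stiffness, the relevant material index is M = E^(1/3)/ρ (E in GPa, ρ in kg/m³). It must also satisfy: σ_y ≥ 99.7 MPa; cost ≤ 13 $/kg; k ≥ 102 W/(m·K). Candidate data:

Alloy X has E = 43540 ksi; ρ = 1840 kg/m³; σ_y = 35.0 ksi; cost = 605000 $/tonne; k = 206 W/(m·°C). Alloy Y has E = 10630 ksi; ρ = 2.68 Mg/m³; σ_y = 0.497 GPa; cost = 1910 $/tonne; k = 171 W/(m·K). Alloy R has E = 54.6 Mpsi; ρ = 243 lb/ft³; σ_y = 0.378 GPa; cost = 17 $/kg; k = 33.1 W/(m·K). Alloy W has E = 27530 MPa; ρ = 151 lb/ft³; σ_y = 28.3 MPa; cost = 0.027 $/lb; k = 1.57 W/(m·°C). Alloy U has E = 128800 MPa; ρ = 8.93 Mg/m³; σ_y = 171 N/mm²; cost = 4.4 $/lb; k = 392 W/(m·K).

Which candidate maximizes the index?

alloy Y

Screen on constraints: σ_y ≥ 99.7 MPa; cost ≤ 13 $/kg; k ≥ 102 W/(m·K). Survivors: alloy Y, alloy U.
In SI units:
  alloy Y: E = 73.29 GPa, ρ = 2680 kg/m³
  alloy U: E = 128.8 GPa, ρ = 8930 kg/m³
  alloy Y: M = 1.56×10⁻³
  alloy U: M = 0.566×10⁻³
Alloy Y has the largest M.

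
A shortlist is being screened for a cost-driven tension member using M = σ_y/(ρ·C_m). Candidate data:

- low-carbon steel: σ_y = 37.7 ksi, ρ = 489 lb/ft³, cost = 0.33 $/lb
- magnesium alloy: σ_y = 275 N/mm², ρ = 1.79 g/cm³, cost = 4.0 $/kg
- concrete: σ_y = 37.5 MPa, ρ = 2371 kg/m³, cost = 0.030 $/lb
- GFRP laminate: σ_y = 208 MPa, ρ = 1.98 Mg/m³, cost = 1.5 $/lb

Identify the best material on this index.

concrete

In SI units:
  low-carbon steel: σ_y = 259.9 MPa, ρ = 7833 kg/m³, cost = 0.7275 $/kg
  magnesium alloy: σ_y = 275.0 MPa, ρ = 1790 kg/m³, cost = 4.000 $/kg
  concrete: σ_y = 37.50 MPa, ρ = 2371 kg/m³, cost = 0.06614 $/kg
  GFRP laminate: σ_y = 208.0 MPa, ρ = 1980 kg/m³, cost = 3.307 $/kg
  concrete: M = 239 kN·m per $
  low-carbon steel: M = 45.6 kN·m per $
  magnesium alloy: M = 38.4 kN·m per $
  GFRP laminate: M = 31.8 kN·m per $
Concrete ranks first.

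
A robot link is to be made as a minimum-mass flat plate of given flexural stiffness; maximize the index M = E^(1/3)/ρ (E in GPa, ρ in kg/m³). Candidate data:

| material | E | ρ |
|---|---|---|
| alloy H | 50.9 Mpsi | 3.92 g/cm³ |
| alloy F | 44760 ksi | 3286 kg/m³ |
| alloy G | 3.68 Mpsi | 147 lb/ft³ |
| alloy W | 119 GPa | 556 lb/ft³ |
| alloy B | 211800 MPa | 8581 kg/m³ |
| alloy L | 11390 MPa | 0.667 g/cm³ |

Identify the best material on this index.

After converting to SI:
  alloy H: E = 350.9 GPa, ρ = 3920 kg/m³
  alloy F: E = 308.6 GPa, ρ = 3286 kg/m³
  alloy G: E = 25.37 GPa, ρ = 2355 kg/m³
  alloy W: E = 119.0 GPa, ρ = 8906 kg/m³
  alloy B: E = 211.8 GPa, ρ = 8581 kg/m³
  alloy L: E = 11.39 GPa, ρ = 667.0 kg/m³
  alloy L: M = 3.37×10⁻³
  alloy F: M = 2.06×10⁻³
  alloy H: M = 1.80×10⁻³
  alloy G: M = 1.25×10⁻³
  alloy B: M = 0.695×10⁻³
  alloy W: M = 0.552×10⁻³
Highest index: alloy L.

alloy L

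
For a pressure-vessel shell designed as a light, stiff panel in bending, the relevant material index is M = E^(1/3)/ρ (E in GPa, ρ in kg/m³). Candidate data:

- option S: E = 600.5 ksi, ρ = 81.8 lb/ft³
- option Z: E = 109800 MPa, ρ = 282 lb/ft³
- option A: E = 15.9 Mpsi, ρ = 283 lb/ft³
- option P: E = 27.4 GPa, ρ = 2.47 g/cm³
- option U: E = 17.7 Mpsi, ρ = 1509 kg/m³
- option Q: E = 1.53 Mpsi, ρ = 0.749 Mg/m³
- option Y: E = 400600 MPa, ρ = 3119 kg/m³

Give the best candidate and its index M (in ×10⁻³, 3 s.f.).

option U, M = 3.29×10⁻³

Putting every candidate on a common basis:
  option S: E = 4.140 GPa, ρ = 1310 kg/m³
  option Z: E = 109.8 GPa, ρ = 4517 kg/m³
  option A: E = 109.6 GPa, ρ = 4533 kg/m³
  option P: E = 27.40 GPa, ρ = 2470 kg/m³
  option U: E = 122.0 GPa, ρ = 1509 kg/m³
  option Q: E = 10.55 GPa, ρ = 749.0 kg/m³
  option Y: E = 400.6 GPa, ρ = 3119 kg/m³
  option U: M = 3.29×10⁻³
  option Q: M = 2.93×10⁻³
  option Y: M = 2.36×10⁻³
  option S: M = 1.23×10⁻³
  option P: M = 1.22×10⁻³
  option Z: M = 1.06×10⁻³
  option A: M = 1.06×10⁻³
Option U ranks first.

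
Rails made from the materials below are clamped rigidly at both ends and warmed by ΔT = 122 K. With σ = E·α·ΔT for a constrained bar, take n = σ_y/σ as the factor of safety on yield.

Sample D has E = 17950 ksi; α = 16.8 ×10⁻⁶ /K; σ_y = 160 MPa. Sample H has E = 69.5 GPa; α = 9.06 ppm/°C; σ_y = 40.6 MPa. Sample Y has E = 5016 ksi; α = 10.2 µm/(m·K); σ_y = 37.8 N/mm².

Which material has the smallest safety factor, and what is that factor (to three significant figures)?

sample H, n = 0.529

With everything in SI (GPa, ×10⁻⁶/K, MPa):
  sample D: E = 123.8, α = 16.8, σ_y = 160.0 → σ = 254 MPa, n = 0.631
  sample H: E = 69.50, α = 9.06, σ_y = 40.60 → σ = 76.8 MPa, n = 0.529
  sample Y: E = 34.58, α = 10.2, σ_y = 37.80 → σ = 43.0 MPa, n = 0.878
Smallest n: sample H with n = 0.529.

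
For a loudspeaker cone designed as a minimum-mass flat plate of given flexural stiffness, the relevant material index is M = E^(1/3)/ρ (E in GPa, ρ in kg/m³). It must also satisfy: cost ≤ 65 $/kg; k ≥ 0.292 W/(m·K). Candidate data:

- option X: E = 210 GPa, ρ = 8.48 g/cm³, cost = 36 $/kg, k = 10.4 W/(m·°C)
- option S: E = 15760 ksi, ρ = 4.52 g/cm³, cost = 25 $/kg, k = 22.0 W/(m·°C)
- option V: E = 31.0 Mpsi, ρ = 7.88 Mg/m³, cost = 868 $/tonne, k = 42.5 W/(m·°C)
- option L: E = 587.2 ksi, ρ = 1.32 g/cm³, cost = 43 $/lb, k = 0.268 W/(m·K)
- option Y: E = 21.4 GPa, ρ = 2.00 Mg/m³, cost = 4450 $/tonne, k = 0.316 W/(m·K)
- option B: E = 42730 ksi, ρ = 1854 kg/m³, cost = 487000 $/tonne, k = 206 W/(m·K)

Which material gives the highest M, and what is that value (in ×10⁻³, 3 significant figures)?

Screen on constraints: cost ≤ 65 $/kg; k ≥ 0.292 W/(m·K). Survivors: option X, option S, option V, option Y.
After converting to SI:
  option X: E = 210.0 GPa, ρ = 8480 kg/m³
  option S: E = 108.7 GPa, ρ = 4520 kg/m³
  option V: E = 213.7 GPa, ρ = 7880 kg/m³
  option Y: E = 21.40 GPa, ρ = 2000 kg/m³
  option Y: M = 1.39×10⁻³
  option S: M = 1.06×10⁻³
  option V: M = 0.759×10⁻³
  option X: M = 0.701×10⁻³
The maximum is for option Y.

option Y, M = 1.39×10⁻³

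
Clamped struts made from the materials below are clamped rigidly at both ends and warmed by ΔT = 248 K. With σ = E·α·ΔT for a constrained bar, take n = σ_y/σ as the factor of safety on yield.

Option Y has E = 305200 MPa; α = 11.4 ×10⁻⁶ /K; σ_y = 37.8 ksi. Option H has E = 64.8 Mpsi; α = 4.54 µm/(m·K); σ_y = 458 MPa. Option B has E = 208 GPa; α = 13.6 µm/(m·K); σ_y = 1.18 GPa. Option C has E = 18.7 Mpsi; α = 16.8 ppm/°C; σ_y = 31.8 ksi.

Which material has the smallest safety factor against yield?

option Y

Converting E to GPa, α to ×10⁻⁶/K, σ_y to MPa, then σ and n for each:
  option Y: E = 305.2, α = 11.4, σ_y = 260.6 → σ = 863 MPa, n = 0.302
  option H: E = 446.8, α = 4.54, σ_y = 458.0 → σ = 503 MPa, n = 0.910
  option B: E = 208.0, α = 13.6, σ_y = 1180 → σ = 702 MPa, n = 1.68
  option C: E = 128.9, α = 16.8, σ_y = 219.3 → σ = 537 MPa, n = 0.408
Option Y has the lowest safety factor, n = 0.302.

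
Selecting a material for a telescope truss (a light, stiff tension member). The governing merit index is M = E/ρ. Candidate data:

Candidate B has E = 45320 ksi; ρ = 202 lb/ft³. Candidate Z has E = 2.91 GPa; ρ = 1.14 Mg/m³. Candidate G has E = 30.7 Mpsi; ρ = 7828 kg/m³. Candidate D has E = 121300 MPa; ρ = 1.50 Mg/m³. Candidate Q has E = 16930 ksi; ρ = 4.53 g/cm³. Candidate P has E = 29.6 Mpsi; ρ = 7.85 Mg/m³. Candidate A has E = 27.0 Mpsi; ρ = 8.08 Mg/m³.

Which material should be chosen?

Normalizing units and computing the index:
  candidate B: E = 312.5 GPa, ρ = 3236 kg/m³
  candidate Z: E = 2.910 GPa, ρ = 1140 kg/m³
  candidate G: E = 211.7 GPa, ρ = 7828 kg/m³
  candidate D: E = 121.3 GPa, ρ = 1500 kg/m³
  candidate Q: E = 116.7 GPa, ρ = 4530 kg/m³
  candidate P: E = 204.1 GPa, ρ = 7850 kg/m³
  candidate A: E = 186.2 GPa, ρ = 8080 kg/m³
  candidate B: M = 96.6 MN·m/kg
  candidate D: M = 80.9 MN·m/kg
  candidate G: M = 27.0 MN·m/kg
  candidate P: M = 26.0 MN·m/kg
  candidate Q: M = 25.8 MN·m/kg
  candidate A: M = 23.0 MN·m/kg
  candidate Z: M = 2.55 MN·m/kg
Candidate B ranks first.

candidate B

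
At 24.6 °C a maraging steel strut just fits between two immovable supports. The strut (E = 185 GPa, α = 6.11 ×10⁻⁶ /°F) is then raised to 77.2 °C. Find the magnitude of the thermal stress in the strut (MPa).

α = 6.11×10⁻⁶/°F × 9/5 = 11.0×10⁻⁶/K.
ΔT = 52.60 K. Constrained thermal stress σ = E·α·ΔT = 185.0×10³ MPa × 11.0×10⁻⁶ × 52.60 = 107 MPa (compressive).

107 MPa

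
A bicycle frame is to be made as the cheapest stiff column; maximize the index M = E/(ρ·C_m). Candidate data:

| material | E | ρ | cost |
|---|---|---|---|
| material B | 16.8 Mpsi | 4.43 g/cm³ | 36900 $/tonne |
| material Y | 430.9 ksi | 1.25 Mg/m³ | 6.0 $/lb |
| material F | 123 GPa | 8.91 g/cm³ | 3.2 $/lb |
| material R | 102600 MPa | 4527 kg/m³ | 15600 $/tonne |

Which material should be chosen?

Convert each candidate to consistent units, then evaluate M:
  material B: E = 115.8 GPa, ρ = 4430 kg/m³, cost = 36.90 $/kg
  material Y: E = 2.971 GPa, ρ = 1250 kg/m³, cost = 13.23 $/kg
  material F: E = 123.0 GPa, ρ = 8910 kg/m³, cost = 7.055 $/kg
  material R: E = 102.6 GPa, ρ = 4527 kg/m³, cost = 15.60 $/kg
  material F: M = 1.96 MN·m per $
  material R: M = 1.45 MN·m per $
  material B: M = 0.709 MN·m per $
  material Y: M = 0.180 MN·m per $
Highest index: material F.

material F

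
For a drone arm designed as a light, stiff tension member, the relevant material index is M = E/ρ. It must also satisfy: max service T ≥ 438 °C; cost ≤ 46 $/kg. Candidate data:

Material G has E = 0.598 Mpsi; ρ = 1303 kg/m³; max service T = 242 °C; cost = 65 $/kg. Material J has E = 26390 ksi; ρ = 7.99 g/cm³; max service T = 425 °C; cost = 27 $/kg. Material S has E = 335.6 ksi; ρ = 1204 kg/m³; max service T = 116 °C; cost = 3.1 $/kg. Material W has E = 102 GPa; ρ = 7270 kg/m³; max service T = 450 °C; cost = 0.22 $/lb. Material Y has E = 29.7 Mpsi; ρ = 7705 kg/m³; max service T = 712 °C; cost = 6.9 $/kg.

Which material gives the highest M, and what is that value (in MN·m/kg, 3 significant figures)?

Screen on constraints: max service T ≥ 438 °C; cost ≤ 46 $/kg. Survivors: material W, material Y.
Normalizing units and computing the index:
  material W: E = 102.0 GPa, ρ = 7270 kg/m³
  material Y: E = 204.8 GPa, ρ = 7705 kg/m³
  material Y: M = 26.6 MN·m/kg
  material W: M = 14.0 MN·m/kg
The maximum is for material Y.

material Y, M = 26.6 MN·m/kg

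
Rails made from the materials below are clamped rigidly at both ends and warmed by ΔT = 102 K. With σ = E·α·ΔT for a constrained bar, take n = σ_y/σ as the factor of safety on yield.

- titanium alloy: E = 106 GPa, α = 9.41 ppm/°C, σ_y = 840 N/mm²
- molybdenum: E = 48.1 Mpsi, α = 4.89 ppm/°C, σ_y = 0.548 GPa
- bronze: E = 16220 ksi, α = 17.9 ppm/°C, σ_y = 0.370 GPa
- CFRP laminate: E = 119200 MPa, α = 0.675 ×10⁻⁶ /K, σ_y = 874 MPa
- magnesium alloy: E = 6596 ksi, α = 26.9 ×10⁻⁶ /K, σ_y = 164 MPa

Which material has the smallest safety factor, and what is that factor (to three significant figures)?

magnesium alloy, n = 1.31

Converting E to GPa, α to ×10⁻⁶/K, σ_y to MPa, then σ and n for each:
  titanium alloy: E = 106.0, α = 9.41, σ_y = 840.0 → σ = 102 MPa, n = 8.26
  molybdenum: E = 331.6, α = 4.89, σ_y = 548.0 → σ = 165 MPa, n = 3.31
  bronze: E = 111.8, α = 17.9, σ_y = 370.0 → σ = 204 MPa, n = 1.81
  CFRP laminate: E = 119.2, α = 0.675, σ_y = 874.0 → σ = 8.21 MPa, n = 106
  magnesium alloy: E = 45.48, α = 26.9, σ_y = 164.0 → σ = 125 MPa, n = 1.31
Smallest n: magnesium alloy with n = 1.31.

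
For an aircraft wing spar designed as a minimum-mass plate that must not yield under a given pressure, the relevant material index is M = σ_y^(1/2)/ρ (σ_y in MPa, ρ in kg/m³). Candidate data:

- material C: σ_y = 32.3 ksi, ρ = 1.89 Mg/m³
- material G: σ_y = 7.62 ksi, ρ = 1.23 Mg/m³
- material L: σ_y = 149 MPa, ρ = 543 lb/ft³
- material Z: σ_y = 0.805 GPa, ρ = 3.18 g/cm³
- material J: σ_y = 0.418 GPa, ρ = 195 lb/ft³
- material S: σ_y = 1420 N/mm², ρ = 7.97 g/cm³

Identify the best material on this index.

Normalizing units and computing the index:
  material C: σ_y = 222.7 MPa, ρ = 1890 kg/m³
  material G: σ_y = 52.54 MPa, ρ = 1230 kg/m³
  material L: σ_y = 149.0 MPa, ρ = 8698 kg/m³
  material Z: σ_y = 805.0 MPa, ρ = 3180 kg/m³
  material J: σ_y = 418.0 MPa, ρ = 3124 kg/m³
  material S: σ_y = 1420 MPa, ρ = 7970 kg/m³
  material Z: M = 8.92×10⁻³
  material C: M = 7.90×10⁻³
  material J: M = 6.55×10⁻³
  material G: M = 5.89×10⁻³
  material S: M = 4.73×10⁻³
  material L: M = 1.40×10⁻³
Highest index: material Z.

material Z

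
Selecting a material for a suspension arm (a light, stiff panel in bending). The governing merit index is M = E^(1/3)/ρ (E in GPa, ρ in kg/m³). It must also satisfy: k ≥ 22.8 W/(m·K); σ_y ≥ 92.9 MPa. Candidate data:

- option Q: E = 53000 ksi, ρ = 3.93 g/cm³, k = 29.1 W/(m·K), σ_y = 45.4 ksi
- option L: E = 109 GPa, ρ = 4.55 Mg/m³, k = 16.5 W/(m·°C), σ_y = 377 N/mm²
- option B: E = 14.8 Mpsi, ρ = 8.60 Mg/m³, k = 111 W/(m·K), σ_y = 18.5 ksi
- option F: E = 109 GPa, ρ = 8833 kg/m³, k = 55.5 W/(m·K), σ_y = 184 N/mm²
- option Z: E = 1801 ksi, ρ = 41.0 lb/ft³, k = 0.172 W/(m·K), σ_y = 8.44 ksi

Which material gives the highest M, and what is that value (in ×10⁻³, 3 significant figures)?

option Q, M = 1.82×10⁻³

Screen on constraints: k ≥ 22.8 W/(m·K); σ_y ≥ 92.9 MPa. Survivors: option Q, option B, option F.
Putting every candidate on a common basis:
  option Q: E = 365.4 GPa, ρ = 3930 kg/m³
  option B: E = 102.0 GPa, ρ = 8600 kg/m³
  option F: E = 109.0 GPa, ρ = 8833 kg/m³
  option Q: M = 1.82×10⁻³
  option B: M = 0.543×10⁻³
  option F: M = 0.541×10⁻³
Option Q has the largest M.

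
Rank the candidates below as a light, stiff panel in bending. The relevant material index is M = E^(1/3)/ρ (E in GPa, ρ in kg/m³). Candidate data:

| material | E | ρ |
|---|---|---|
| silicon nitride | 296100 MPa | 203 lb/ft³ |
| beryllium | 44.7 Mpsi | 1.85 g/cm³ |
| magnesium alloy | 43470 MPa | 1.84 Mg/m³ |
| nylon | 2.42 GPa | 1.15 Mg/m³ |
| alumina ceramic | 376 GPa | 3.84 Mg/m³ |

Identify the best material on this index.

beryllium

In SI units:
  silicon nitride: E = 296.1 GPa, ρ = 3252 kg/m³
  beryllium: E = 308.2 GPa, ρ = 1850 kg/m³
  magnesium alloy: E = 43.47 GPa, ρ = 1840 kg/m³
  nylon: E = 2.420 GPa, ρ = 1150 kg/m³
  alumina ceramic: E = 376.0 GPa, ρ = 3840 kg/m³
  beryllium: M = 3.65×10⁻³
  silicon nitride: M = 2.05×10⁻³
  magnesium alloy: M = 1.91×10⁻³
  alumina ceramic: M = 1.88×10⁻³
  nylon: M = 1.17×10⁻³
The maximum is for beryllium.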